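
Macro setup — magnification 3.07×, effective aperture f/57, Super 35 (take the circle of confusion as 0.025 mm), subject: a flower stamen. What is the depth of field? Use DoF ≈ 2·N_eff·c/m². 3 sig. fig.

At magnification m, DoF ≈ 2·N_eff·c/m² = 2 × 57 × 0.025 / 3.07² = 2.85 / 9.425 ≈ 0.302 mm.

0.302 mm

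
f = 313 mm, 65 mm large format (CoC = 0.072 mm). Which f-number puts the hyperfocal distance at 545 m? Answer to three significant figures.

f/2.50

Rearrange H = f²/(N·c) + f for N: N = f² / ((H − f)·c).
N = 313² / ((545000 − 313) × 0.072) = 97969 / 39217 ≈ 2.50.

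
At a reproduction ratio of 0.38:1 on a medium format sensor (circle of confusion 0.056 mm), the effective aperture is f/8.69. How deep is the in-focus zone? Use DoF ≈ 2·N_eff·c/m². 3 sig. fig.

6.74 mm

At magnification m, DoF ≈ 2·N_eff·c/m² = 2 × 8.69 × 0.056 / 0.38² = 0.9733 / 0.1444 ≈ 6.74 mm.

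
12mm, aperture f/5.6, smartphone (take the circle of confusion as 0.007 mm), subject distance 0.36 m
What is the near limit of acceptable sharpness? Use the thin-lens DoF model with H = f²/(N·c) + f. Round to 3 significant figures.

329 mm

Hyperfocal distance H = f²/(N·c) + f = 12²/(5.6 × 0.007) + 12 = 144/0.0392 + 12 ≈ 3685.5 mm ≈ 3.685 m.
Near limit Dn = s·(H − f)/(H + s − 2f) = 360 × (3685.5 − 12) / (3685.5 + 360 − 2 × 12) = 360 × 3673.5 / 4021.5 ≈ 328.85 mm.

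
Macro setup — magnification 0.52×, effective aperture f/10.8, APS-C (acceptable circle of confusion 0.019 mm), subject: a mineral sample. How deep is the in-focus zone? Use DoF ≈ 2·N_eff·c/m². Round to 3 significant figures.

1.52 mm

At magnification m, DoF ≈ 2·N_eff·c/m² = 2 × 10.8 × 0.019 / 0.52² = 0.4104 / 0.2704 ≈ 1.52 mm.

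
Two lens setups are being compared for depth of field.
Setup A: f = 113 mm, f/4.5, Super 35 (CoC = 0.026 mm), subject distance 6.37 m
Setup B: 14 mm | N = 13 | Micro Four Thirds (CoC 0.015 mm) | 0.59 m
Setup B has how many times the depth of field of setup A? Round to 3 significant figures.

1.37

Setup A: H = 113²/(4.5×0.026) + 113 ≈ 109249.8 mm; DoF = Df − Dn = 6757.41 − 6024.60 ≈ 732.81 mm.
Setup B: H = 14²/(13×0.015) + 14 ≈ 1019.1 mm; DoF = Df − Dn = 1381.9 − 375.1 ≈ 1006.8 mm.
Ratio = 1006.8 / 732.81 ≈ 1.37.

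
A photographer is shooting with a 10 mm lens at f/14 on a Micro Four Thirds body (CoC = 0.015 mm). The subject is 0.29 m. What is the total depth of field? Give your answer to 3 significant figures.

0.521 m

Hyperfocal distance H = f²/(N·c) + f = 10²/(14 × 0.015) + 10 = 100/0.21 + 10 ≈ 486.2 mm ≈ 0.486 m.
Near limit Dn = s·(H − f)/(H + s − 2f) = 290 × (486.2 − 10) / (486.2 + 290 − 2 × 10) = 290 × 476.2 / 756.2 ≈ 182.62 mm.
Far limit Df = s·(H − f)/(H − s) = 290 × (486.2 − 10) / (486.2 − 290) = 290 × 476.2 / 196.2 ≈ 703.88 mm.
Depth of field = Df − Dn = 703.88 − 182.62 ≈ 521.26 mm ≈ 0.521 m.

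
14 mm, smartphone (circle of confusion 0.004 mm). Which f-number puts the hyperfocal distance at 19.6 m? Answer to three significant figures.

f/2.50

Rearrange H = f²/(N·c) + f for N: N = f² / ((H − f)·c).
N = 14² / ((19600 − 14) × 0.004) = 196 / 78.34 ≈ 2.50.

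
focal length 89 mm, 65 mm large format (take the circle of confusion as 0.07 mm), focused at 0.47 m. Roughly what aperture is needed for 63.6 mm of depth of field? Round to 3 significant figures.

Write h = H − f = f²/(N·c). The thin-lens limits are Dn = s·h/(h + (s−f)) and Df = s·h/(h − (s−f)), so DoF = Df − Dn = 2·s·(s−f)·h / (h² − (s−f)²).
That is a quadratic in h: DoF·h² − 2·s·(s−f)·h − DoF·(s−f)² = 0 ⇒ h = (s−f)·(s + √(s² + DoF²)) / DoF = 381 × (470 + √(470² + 63.6²)) / 63.6 = 381 × (470 + 474.284) / 63.6 ≈ 5656.8 mm.
Then N = f²/(c·h) = 89² / (0.07 × 5656.8) = 7921 / 395.98 ≈ 20.

f/20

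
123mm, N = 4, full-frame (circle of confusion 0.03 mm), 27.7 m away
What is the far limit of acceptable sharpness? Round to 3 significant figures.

35.5 m

Hyperfocal distance H = f²/(N·c) + f = 123²/(4 × 0.03) + 123 = 15129/0.12 + 123 ≈ 126198.0 mm ≈ 126.2 m.
Far limit Df = s·(H − f)/(H − s) = 27700 × (126198.0 − 123) / (126198.0 − 27700) = 27700 × 126075.0 / 98498.0 ≈ 35455 mm ≈ 35.5 m.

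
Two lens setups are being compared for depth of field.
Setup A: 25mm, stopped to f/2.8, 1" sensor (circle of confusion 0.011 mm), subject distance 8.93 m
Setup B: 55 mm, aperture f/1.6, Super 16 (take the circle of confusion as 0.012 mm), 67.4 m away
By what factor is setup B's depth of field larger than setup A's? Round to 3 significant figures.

Setup A: H = 25²/(2.8×0.011) + 25 ≈ 20317.2 mm; DoF = Df − Dn = 15913.4 − 6206.4 ≈ 9707.0 mm.
Setup B: H = 55²/(1.6×0.012) + 55 ≈ 157607.1 mm; DoF = Df − Dn = 117718 − 47217 ≈ 70501 mm.
Ratio = 70501 / 9707.0 ≈ 7.26.

7.26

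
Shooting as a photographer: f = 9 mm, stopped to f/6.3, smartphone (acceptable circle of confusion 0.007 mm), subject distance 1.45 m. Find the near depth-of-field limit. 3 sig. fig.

0.813 m

Hyperfocal distance H = f²/(N·c) + f = 9²/(6.3 × 0.007) + 9 = 81/0.0441 + 9 ≈ 1845.7 mm ≈ 1.846 m.
Near limit Dn = s·(H − f)/(H + s − 2f) = 1450 × (1845.7 − 9) / (1845.7 + 1450 − 2 × 9) = 1450 × 1836.7 / 3277.7 ≈ 812.53 mm ≈ 0.813 m.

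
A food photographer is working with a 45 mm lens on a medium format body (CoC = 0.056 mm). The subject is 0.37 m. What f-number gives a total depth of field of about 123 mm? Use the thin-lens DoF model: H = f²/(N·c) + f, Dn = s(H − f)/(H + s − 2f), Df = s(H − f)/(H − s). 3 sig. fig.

Write h = H − f = f²/(N·c). The thin-lens limits are Dn = s·h/(h + (s−f)) and Df = s·h/(h − (s−f)), so DoF = Df − Dn = 2·s·(s−f)·h / (h² − (s−f)²).
That is a quadratic in h: DoF·h² − 2·s·(s−f)·h − DoF·(s−f)² = 0 ⇒ h = (s−f)·(s + √(s² + DoF²)) / DoF = 325 × (370 + √(370² + 123²)) / 123 = 325 × (370 + 389.909) / 123 ≈ 2007.9 mm.
Then N = f²/(c·h) = 45² / (0.056 × 2007.9) = 2025 / 112.44 ≈ 18.

f/18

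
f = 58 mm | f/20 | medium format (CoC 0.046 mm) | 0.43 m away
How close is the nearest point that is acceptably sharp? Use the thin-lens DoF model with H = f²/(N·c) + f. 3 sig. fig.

Hyperfocal distance H = f²/(N·c) + f = 58²/(20 × 0.046) + 58 = 3364/0.92 + 58 ≈ 3714.5 mm ≈ 3.715 m.
Near limit Dn = s·(H − f)/(H + s − 2f) = 430 × (3714.5 − 58) / (3714.5 + 430 − 2 × 58) = 430 × 3656.5 / 4028.5 ≈ 390.29 mm.

390 mm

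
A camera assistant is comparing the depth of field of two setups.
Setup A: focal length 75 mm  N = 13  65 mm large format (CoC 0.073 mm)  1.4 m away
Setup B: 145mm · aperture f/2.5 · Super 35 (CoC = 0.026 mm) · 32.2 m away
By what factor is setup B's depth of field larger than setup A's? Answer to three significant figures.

Setup A: H = 75²/(13×0.073) + 75 ≈ 6002.3 mm; DoF = Df − Dn = 1803.06 − 1144.22 ≈ 658.84 mm.
Setup B: H = 145²/(2.5×0.026) + 145 ≈ 323606.5 mm; DoF = Df − Dn = 35742.0 − 29296.7 ≈ 6445.3 mm.
Ratio = 6445.3 / 658.84 ≈ 9.78.

9.78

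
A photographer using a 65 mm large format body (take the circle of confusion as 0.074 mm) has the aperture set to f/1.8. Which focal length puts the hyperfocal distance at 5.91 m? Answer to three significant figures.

28.0 mm

From H = f²/(N·c) + f, with f ≪ H: f ≈ √(H·N·c) = √(5910 × 1.8 × 0.074) = √787.21 ≈ 28.06 mm.
Exact: f² + N·c·f − N·c·H = 0 ⇒ f = (−N·c + √((N·c)² + 4·N·c·H))/2 = (−0.1332 + √3148.9)/2 ≈ 27.991 mm ≈ 28.0 mm.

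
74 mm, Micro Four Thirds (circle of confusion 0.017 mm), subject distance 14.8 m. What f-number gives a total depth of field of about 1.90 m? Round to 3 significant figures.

Write h = H − f = f²/(N·c). The thin-lens limits are Dn = s·h/(h + (s−f)) and Df = s·h/(h − (s−f)), so DoF = Df − Dn = 2·s·(s−f)·h / (h² − (s−f)²).
That is a quadratic in h: DoF·h² − 2·s·(s−f)·h − DoF·(s−f)² = 0 ⇒ h = (s−f)·(s + √(s² + DoF²)) / DoF = 14726 × (14800 + √(14800² + 1900²)) / 1900 = 14726 × (14800 + 14921.5) / 1900 ≈ 230357 mm.
Then N = f²/(c·h) = 74² / (0.017 × 230357) = 5476 / 3916.1 ≈ 1.40.

f/1.40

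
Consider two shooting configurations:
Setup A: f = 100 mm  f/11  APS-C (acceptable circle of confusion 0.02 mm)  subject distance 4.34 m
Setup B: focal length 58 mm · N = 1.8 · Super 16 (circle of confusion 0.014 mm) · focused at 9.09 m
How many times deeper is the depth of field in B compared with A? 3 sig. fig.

Setup A: H = 100²/(11×0.02) + 100 ≈ 45554.5 mm; DoF = Df − Dn = 4786.48 − 3969.71 ≈ 816.77 mm.
Setup B: H = 58²/(1.8×0.014) + 58 ≈ 133550.1 mm; DoF = Df − Dn = 9749.7 − 8514.0 ≈ 1235.7 mm.
Ratio = 1235.7 / 816.77 ≈ 1.51.

1.51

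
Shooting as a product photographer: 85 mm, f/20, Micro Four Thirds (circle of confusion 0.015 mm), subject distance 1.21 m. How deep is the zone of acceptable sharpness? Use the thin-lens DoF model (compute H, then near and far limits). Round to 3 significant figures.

113 mm

Hyperfocal distance H = f²/(N·c) + f = 85²/(20 × 0.015) + 85 = 7225/0.3 + 85 ≈ 24168.3 mm ≈ 24.17 m.
Near limit Dn = s·(H − f)/(H + s − 2f) = 1210 × (24168.3 − 85) / (24168.3 + 1210 − 2 × 85) = 1210 × 24083.3 / 25208.3 ≈ 1156.00 mm.
Far limit Df = s·(H − f)/(H − s) = 1210 × (24168.3 − 85) / (24168.3 − 1210) = 1210 × 24083.3 / 22958.3 ≈ 1269.29 mm.
Depth of field = Df − Dn = 1269.29 − 1156.00 ≈ 113.29 mm.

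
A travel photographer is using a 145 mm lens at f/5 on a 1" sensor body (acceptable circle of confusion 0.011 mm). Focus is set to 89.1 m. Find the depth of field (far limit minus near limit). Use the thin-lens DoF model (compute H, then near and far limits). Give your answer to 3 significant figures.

43.8 m

Hyperfocal distance H = f²/(N·c) + f = 145²/(5 × 0.011) + 145 = 21025/0.055 + 145 ≈ 382417.7 mm ≈ 382.4 m.
Near limit Dn = s·(H − f)/(H + s − 2f) = 89100 × (382417.7 − 145) / (382417.7 + 89100 − 2 × 145) = 89100 × 382272.7 / 471227.7 ≈ 72280 mm.
Far limit Df = s·(H − f)/(H − s) = 89100 × (382417.7 − 145) / (382417.7 − 89100) = 89100 × 382272.7 / 293317.7 ≈ 116122 mm.
Depth of field = Df − Dn = 116122 − 72280 ≈ 43842 mm ≈ 43.8 m.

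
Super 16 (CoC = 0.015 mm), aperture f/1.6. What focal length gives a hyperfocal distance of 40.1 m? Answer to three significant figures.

31.0 mm

From H = f²/(N·c) + f, with f ≪ H: f ≈ √(H·N·c) = √(40100 × 1.6 × 0.015) = √962.40 ≈ 31.02 mm.
The +f correction barely moves this — solving exactly, f² + N·c·f − N·c·H = 0 ⇒ f = (−N·c + √((N·c)² + 4·N·c·H))/2 = (−0.024 + √3849.6)/2 ≈ 31.011 mm, so f ≈ 31.0 mm.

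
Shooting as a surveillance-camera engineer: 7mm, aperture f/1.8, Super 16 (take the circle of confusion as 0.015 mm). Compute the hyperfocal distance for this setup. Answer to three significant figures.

1.82 m

Hyperfocal distance H = f²/(N·c) + f = 7²/(1.8 × 0.015) + 7 = 49/0.027 + 7 ≈ 1821.8 mm ≈ 1.82 m.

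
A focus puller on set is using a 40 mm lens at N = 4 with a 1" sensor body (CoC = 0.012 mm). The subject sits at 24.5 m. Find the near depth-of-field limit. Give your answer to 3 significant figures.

Hyperfocal distance H = f²/(N·c) + f = 40²/(4 × 0.012) + 40 = 1600/0.048 + 40 ≈ 33373.3 mm ≈ 33.37 m.
Near limit Dn = s·(H − f)/(H + s − 2f) = 24500 × (33373.3 − 40) / (33373.3 + 24500 − 2 × 40) = 24500 × 33333.3 / 57793.3 ≈ 14131 mm ≈ 14.1 m.

14.1 m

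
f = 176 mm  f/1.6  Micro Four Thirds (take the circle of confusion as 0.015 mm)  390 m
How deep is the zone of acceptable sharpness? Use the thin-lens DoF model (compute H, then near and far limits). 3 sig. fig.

Hyperfocal distance H = f²/(N·c) + f = 176²/(1.6 × 0.015) + 176 = 30976/0.024 + 176 ≈ 1290842.7 mm ≈ 1291 m.
Near limit Dn = s·(H − f)/(H + s − 2f) = 390000 × (1290842.7 − 176) / (1290842.7 + 390000 − 2 × 176) = 390000 × 1290666.7 / 1680490.7 ≈ 299532 mm.
Far limit Df = s·(H − f)/(H − s) = 390000 × (1290842.7 − 176) / (1290842.7 − 390000) = 390000 × 1290666.7 / 900842.7 ≈ 558766 mm.
Depth of field = Df − Dn = 558766 − 299532 ≈ 259234 mm ≈ 259 m.

259 m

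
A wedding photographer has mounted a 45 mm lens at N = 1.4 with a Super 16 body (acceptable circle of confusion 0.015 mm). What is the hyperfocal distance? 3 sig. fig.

96.5 m

Hyperfocal distance H = f²/(N·c) + f = 45²/(1.4 × 0.015) + 45 = 2025/0.021 + 45 ≈ 96473.6 mm ≈ 96.5 m.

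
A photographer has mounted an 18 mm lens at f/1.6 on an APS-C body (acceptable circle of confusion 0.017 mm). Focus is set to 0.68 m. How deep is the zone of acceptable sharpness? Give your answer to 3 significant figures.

Hyperfocal distance H = f²/(N·c) + f = 18²/(1.6 × 0.017) + 18 = 324/0.0272 + 18 ≈ 11929.8 mm ≈ 11.93 m.
Near limit Dn = s·(H − f)/(H + s − 2f) = 680 × (11929.8 − 18) / (11929.8 + 680 − 2 × 18) = 680 × 11911.8 / 12573.8 ≈ 644.198 mm.
Far limit Df = s·(H − f)/(H − s) = 680 × (11929.8 − 18) / (11929.8 − 680) = 680 × 11911.8 / 11249.8 ≈ 720.015 mm.
Depth of field = Df − Dn = 720.015 − 644.198 ≈ 75.817 mm.

75.8 mm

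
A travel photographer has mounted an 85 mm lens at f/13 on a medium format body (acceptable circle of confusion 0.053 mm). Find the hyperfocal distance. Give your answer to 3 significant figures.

10.6 m

Hyperfocal distance H = f²/(N·c) + f = 85²/(13 × 0.053) + 85 = 7225/0.689 + 85 ≈ 10571.2 mm ≈ 10.6 m.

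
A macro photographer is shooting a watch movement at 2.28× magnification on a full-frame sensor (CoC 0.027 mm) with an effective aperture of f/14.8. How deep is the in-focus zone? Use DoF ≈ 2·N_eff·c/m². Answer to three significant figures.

0.154 mm

At magnification m, DoF ≈ 2·N_eff·c/m² = 2 × 14.8 × 0.027 / 2.28² = 0.7992 / 5.198 ≈ 0.154 mm.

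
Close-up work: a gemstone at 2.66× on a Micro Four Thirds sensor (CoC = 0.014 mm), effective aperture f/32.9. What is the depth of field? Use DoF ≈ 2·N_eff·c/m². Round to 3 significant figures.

0.130 mm

At magnification m, DoF ≈ 2·N_eff·c/m² = 2 × 32.9 × 0.014 / 2.66² = 0.9212 / 7.076 ≈ 0.13 mm.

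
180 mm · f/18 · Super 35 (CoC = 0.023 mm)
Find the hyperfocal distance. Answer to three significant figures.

Hyperfocal distance H = f²/(N·c) + f = 180²/(18 × 0.023) + 180 = 32400/0.414 + 180 ≈ 78440.9 mm ≈ 78.4 m.

78.4 m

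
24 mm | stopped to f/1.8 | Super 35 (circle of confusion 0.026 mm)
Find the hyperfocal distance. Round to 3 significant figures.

Hyperfocal distance H = f²/(N·c) + f = 24²/(1.8 × 0.026) + 24 = 576/0.0468 + 24 ≈ 12331.7 mm ≈ 12.3 m.

12.3 m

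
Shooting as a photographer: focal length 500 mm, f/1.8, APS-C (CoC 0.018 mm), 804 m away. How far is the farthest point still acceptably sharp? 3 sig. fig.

Hyperfocal distance H = f²/(N·c) + f = 500²/(1.8 × 0.018) + 500 = 250000/0.0324 + 500 ≈ 7716549.4 mm ≈ 7717 m.
Far limit Df = s·(H − f)/(H − s) = 804000 × (7716549.4 − 500) / (7716549.4 − 804000) = 804000 × 7716049.4 / 6912549.4 ≈ 897455 mm ≈ 897 m.

897 m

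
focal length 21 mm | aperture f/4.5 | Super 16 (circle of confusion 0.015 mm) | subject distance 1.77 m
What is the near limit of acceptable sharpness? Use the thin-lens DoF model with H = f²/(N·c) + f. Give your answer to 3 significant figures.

Hyperfocal distance H = f²/(N·c) + f = 21²/(4.5 × 0.015) + 21 = 441/0.0675 + 21 ≈ 6554.3 mm ≈ 6.554 m.
Near limit Dn = s·(H − f)/(H + s − 2f) = 1770 × (6554.3 − 21) / (6554.3 + 1770 − 2 × 21) = 1770 × 6533.3 / 8282.3 ≈ 1396.2 mm ≈ 1.40 m.

1.40 m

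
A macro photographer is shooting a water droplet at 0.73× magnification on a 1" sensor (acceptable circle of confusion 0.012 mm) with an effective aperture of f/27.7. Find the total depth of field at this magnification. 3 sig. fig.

At magnification m, DoF ≈ 2·N_eff·c/m² = 2 × 27.7 × 0.012 / 0.73² = 0.6648 / 0.5329 ≈ 1.25 mm.

1.25 mm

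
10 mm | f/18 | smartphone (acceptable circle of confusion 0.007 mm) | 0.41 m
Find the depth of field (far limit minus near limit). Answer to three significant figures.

0.554 m

Hyperfocal distance H = f²/(N·c) + f = 10²/(18 × 0.007) + 10 = 100/0.126 + 10 ≈ 803.7 mm ≈ 0.804 m.
Near limit Dn = s·(H − f)/(H + s − 2f) = 410 × (803.7 − 10) / (803.7 + 410 − 2 × 10) = 410 × 793.7 / 1193.7 ≈ 272.61 mm.
Far limit Df = s·(H − f)/(H − s) = 410 × (803.7 − 10) / (803.7 − 410) = 410 × 793.7 / 393.7 ≈ 826.61 mm.
Depth of field = Df − Dn = 826.61 − 272.61 ≈ 554.00 mm ≈ 0.554 m.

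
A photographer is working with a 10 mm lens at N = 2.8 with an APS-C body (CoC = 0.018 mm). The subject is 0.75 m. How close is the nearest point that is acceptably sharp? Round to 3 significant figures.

Hyperfocal distance H = f²/(N·c) + f = 10²/(2.8 × 0.018) + 10 = 100/0.0504 + 10 ≈ 1994.1 mm ≈ 1.994 m.
Near limit Dn = s·(H − f)/(H + s − 2f) = 750 × (1994.1 − 10) / (1994.1 + 750 − 2 × 10) = 750 × 1984.1 / 2724.1 ≈ 546.27 mm ≈ 0.546 m.

0.546 m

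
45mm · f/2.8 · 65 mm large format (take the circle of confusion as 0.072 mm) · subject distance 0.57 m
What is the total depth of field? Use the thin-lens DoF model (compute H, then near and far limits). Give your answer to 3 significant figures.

Hyperfocal distance H = f²/(N·c) + f = 45²/(2.8 × 0.072) + 45 = 2025/0.2016 + 45 ≈ 10089.6 mm ≈ 10.09 m.
Near limit Dn = s·(H − f)/(H + s − 2f) = 570 × (10089.6 − 45) / (10089.6 + 570 − 2 × 45) = 570 × 10044.6 / 10569.6 ≈ 541.688 mm.
Far limit Df = s·(H − f)/(H − s) = 570 × (10089.6 − 45) / (10089.6 − 570) = 570 × 10044.6 / 9519.6 ≈ 601.435 mm.
Depth of field = Df − Dn = 601.435 − 541.688 ≈ 59.747 mm.

59.7 mm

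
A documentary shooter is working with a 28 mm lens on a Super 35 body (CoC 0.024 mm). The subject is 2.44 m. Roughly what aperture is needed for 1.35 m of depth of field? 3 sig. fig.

Write h = H − f = f²/(N·c). The thin-lens limits are Dn = s·h/(h + (s−f)) and Df = s·h/(h − (s−f)), so DoF = Df − Dn = 2·s·(s−f)·h / (h² − (s−f)²).
That is a quadratic in h: DoF·h² − 2·s·(s−f)·h − DoF·(s−f)² = 0 ⇒ h = (s−f)·(s + √(s² + DoF²)) / DoF = 2412 × (2440 + √(2440² + 1350²)) / 1350 = 2412 × (2440 + 2788.57) / 1350 ≈ 9341.7 mm.
Then N = f²/(c·h) = 28² / (0.024 × 9341.7) = 784 / 224.20 ≈ 3.50.

f/3.50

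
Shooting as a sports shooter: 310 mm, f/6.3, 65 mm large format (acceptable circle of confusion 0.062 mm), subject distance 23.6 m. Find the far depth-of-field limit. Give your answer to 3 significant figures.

Hyperfocal distance H = f²/(N·c) + f = 310²/(6.3 × 0.062) + 310 = 96100/0.3906 + 310 ≈ 246341.7 mm ≈ 246.3 m.
Far limit Df = s·(H − f)/(H − s) = 23600 × (246341.7 − 310) / (246341.7 − 23600) = 23600 × 246031.7 / 222741.7 ≈ 26068 mm ≈ 26.1 m.

26.1 m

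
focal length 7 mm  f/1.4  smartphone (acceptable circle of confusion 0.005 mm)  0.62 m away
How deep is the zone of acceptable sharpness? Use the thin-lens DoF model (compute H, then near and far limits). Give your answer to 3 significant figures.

Hyperfocal distance H = f²/(N·c) + f = 7²/(1.4 × 0.005) + 7 = 49/0.007 + 7 ≈ 7007.0 mm ≈ 7.007 m.
Near limit Dn = s·(H − f)/(H + s − 2f) = 620 × (7007.0 − 7) / (7007.0 + 620 − 2 × 7) = 620 × 7000.0 / 7613.0 ≈ 570.08 mm.
Far limit Df = s·(H − f)/(H − s) = 620 × (7007.0 − 7) / (7007.0 − 620) = 620 × 7000.0 / 6387.0 ≈ 679.51 mm.
Depth of field = Df − Dn = 679.51 − 570.08 ≈ 109.43 mm.

109 mm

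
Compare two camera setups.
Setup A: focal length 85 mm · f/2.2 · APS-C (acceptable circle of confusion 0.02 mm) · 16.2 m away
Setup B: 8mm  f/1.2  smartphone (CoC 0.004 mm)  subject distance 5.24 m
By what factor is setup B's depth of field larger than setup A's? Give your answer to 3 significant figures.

Setup A: H = 85²/(2.2×0.02) + 85 ≈ 164289.5 mm; DoF = Df − Dn = 17962.9 − 14752.2 ≈ 3210.7 mm.
Setup B: H = 8²/(1.2×0.004) + 8 ≈ 13341.3 mm; DoF = Df − Dn = 8624.1 − 3763.3 ≈ 4860.8 mm.
Ratio = 4860.8 / 3210.7 ≈ 1.51.

1.51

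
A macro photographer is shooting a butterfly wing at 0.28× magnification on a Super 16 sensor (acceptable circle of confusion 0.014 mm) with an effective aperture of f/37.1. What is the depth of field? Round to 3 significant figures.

At magnification m, DoF ≈ 2·N_eff·c/m² = 2 × 37.1 × 0.014 / 0.28² = 1.039 / 0.0784 ≈ 13.2 mm.

13.2 mm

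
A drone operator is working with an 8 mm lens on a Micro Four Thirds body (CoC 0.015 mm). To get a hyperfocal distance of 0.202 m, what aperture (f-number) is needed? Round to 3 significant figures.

f/22

Rearrange H = f²/(N·c) + f for N: N = f² / ((H − f)·c).
N = 8² / ((202 − 8) × 0.015) = 64 / 2.910 ≈ 22.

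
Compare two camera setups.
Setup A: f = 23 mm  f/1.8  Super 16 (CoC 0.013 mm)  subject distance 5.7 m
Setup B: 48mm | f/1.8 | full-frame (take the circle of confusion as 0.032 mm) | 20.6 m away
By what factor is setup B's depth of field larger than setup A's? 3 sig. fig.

9.41

Setup A: H = 23²/(1.8×0.013) + 23 ≈ 22629.8 mm; DoF = Df − Dn = 7611.4 − 4555.9 ≈ 3055.5 mm.
Setup B: H = 48²/(1.8×0.032) + 48 ≈ 40048.0 mm; DoF = Df − Dn = 42369 − 13608 ≈ 28761 mm.
Ratio = 28761 / 3055.5 ≈ 9.41.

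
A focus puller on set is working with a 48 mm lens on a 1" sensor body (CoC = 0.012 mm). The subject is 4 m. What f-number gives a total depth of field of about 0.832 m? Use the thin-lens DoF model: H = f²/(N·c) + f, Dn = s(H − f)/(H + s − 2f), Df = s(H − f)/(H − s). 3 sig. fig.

f/5

Write h = H − f = f²/(N·c). The thin-lens limits are Dn = s·h/(h + (s−f)) and Df = s·h/(h − (s−f)), so DoF = Df − Dn = 2·s·(s−f)·h / (h² − (s−f)²).
That is a quadratic in h: DoF·h² − 2·s·(s−f)·h − DoF·(s−f)² = 0 ⇒ h = (s−f)·(s + √(s² + DoF²)) / DoF = 3952 × (4000 + √(4000² + 832²)) / 832 = 3952 × (4000 + 4085.61) / 832 ≈ 38407 mm.
Then N = f²/(c·h) = 48² / (0.012 × 38407) = 2304 / 460.88 ≈ 5.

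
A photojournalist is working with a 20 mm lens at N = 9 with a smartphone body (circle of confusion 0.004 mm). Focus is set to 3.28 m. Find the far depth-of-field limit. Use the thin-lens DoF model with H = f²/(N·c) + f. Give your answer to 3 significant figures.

Hyperfocal distance H = f²/(N·c) + f = 20²/(9 × 0.004) + 20 = 400/0.036 + 20 ≈ 11131.1 mm ≈ 11.13 m.
Far limit Df = s·(H − f)/(H − s) = 3280 × (11131.1 − 20) / (11131.1 − 3280) = 3280 × 11111.1 / 7851.1 ≈ 4641.9 mm ≈ 4.64 m.

4.64 m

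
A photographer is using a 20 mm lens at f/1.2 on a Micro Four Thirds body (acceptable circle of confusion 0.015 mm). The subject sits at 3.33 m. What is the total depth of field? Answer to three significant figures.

1.01 m

Hyperfocal distance H = f²/(N·c) + f = 20²/(1.2 × 0.015) + 20 = 400/0.018 + 20 ≈ 22242.2 mm ≈ 22.24 m.
Near limit Dn = s·(H − f)/(H + s − 2f) = 3330 × (22242.2 − 20) / (22242.2 + 3330 − 2 × 20) = 3330 × 22222.2 / 25532.2 ≈ 2898.3 mm.
Far limit Df = s·(H − f)/(H − s) = 3330 × (22242.2 − 20) / (22242.2 − 3330) = 3330 × 22222.2 / 18912.2 ≈ 3912.8 mm.
Depth of field = Df − Dn = 3912.8 − 2898.3 ≈ 1014.5 mm ≈ 1.01 m.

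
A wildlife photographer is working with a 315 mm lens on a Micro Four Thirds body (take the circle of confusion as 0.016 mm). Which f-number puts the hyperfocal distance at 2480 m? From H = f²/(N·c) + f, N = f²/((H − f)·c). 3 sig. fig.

Rearrange H = f²/(N·c) + f for N: N = f² / ((H − f)·c).
N = 315² / ((2480000 − 315) × 0.016) = 99225 / 39675 ≈ 2.50.

f/2.50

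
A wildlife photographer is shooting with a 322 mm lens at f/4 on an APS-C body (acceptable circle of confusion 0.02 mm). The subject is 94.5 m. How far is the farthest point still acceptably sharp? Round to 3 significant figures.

102 m

Hyperfocal distance H = f²/(N·c) + f = 322²/(4 × 0.02) + 322 = 103684/0.08 + 322 ≈ 1296372.0 mm ≈ 1296 m.
Far limit Df = s·(H − f)/(H − s) = 94500 × (1296372.0 − 322) / (1296372.0 − 94500) = 94500 × 1296050.0 / 1201872.0 ≈ 101905 mm ≈ 102 m.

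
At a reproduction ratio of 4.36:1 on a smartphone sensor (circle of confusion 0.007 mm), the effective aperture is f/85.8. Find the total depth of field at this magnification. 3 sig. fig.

0.0632 mm

At magnification m, DoF ≈ 2·N_eff·c/m² = 2 × 85.8 × 0.007 / 4.36² = 1.201 / 19.01 ≈ 0.0632 mm.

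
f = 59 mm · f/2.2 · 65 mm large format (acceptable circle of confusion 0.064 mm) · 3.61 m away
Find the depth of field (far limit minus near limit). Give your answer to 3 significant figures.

Hyperfocal distance H = f²/(N·c) + f = 59²/(2.2 × 0.064) + 59 = 3481/0.1408 + 59 ≈ 24782.0 mm ≈ 24.78 m.
Near limit Dn = s·(H − f)/(H + s − 2f) = 3610 × (24782.0 − 59) / (24782.0 + 3610 − 2 × 59) = 3610 × 24723.0 / 28274.0 ≈ 3156.6 mm.
Far limit Df = s·(H − f)/(H − s) = 3610 × (24782.0 − 59) / (24782.0 − 3610) = 3610 × 24723.0 / 21172.0 ≈ 4215.5 mm.
Depth of field = Df − Dn = 4215.5 − 3156.6 ≈ 1058.9 mm ≈ 1.06 m.

1.06 m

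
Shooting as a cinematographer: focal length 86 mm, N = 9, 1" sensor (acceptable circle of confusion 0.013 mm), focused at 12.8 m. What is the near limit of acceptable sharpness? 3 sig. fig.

10.7 m

Hyperfocal distance H = f²/(N·c) + f = 86²/(9 × 0.013) + 86 = 7396/0.117 + 86 ≈ 63299.7 mm ≈ 63.30 m.
Near limit Dn = s·(H − f)/(H + s − 2f) = 12800 × (63299.7 − 86) / (63299.7 + 12800 − 2 × 86) = 12800 × 63213.7 / 75927.7 ≈ 10657 mm ≈ 10.7 m.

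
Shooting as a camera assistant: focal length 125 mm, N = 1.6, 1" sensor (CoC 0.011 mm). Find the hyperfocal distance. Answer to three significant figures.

888 m

Hyperfocal distance H = f²/(N·c) + f = 125²/(1.6 × 0.011) + 125 = 15625/0.0176 + 125 ≈ 887909.1 mm ≈ 888 m.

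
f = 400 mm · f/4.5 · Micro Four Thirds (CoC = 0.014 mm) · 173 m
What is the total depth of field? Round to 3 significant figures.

Hyperfocal distance H = f²/(N·c) + f = 400²/(4.5 × 0.014) + 400 = 160000/0.063 + 400 ≈ 2540082.5 mm ≈ 2540 m.
Near limit Dn = s·(H − f)/(H + s − 2f) = 173000 × (2540082.5 − 400) / (2540082.5 + 173000 − 2 × 400) = 173000 × 2539682.5 / 2712282.5 ≈ 161991 mm.
Far limit Df = s·(H − f)/(H − s) = 173000 × (2540082.5 − 400) / (2540082.5 − 173000) = 173000 × 2539682.5 / 2367082.5 ≈ 185615 mm.
Depth of field = Df − Dn = 185615 − 161991 ≈ 23624 mm ≈ 23.6 m.

23.6 m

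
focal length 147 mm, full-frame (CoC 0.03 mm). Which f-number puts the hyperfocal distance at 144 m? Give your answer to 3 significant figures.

f/5.01

Rearrange H = f²/(N·c) + f for N: N = f² / ((H − f)·c).
N = 147² / ((144000 − 147) × 0.03) = 21609 / 4316 ≈ 5.01.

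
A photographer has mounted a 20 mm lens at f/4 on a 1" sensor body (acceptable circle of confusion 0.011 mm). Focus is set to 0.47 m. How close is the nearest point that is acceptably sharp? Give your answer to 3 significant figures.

Hyperfocal distance H = f²/(N·c) + f = 20²/(4 × 0.011) + 20 = 400/0.044 + 20 ≈ 9110.9 mm ≈ 9.111 m.
Near limit Dn = s·(H − f)/(H + s − 2f) = 470 × (9110.9 − 20) / (9110.9 + 470 − 2 × 20) = 470 × 9090.9 / 9540.9 ≈ 447.83 mm.

448 mm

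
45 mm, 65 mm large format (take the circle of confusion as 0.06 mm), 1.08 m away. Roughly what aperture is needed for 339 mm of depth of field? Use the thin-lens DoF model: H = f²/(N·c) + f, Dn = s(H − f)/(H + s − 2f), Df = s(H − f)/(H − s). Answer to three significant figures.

f/5

Write h = H − f = f²/(N·c). The thin-lens limits are Dn = s·h/(h + (s−f)) and Df = s·h/(h − (s−f)), so DoF = Df − Dn = 2·s·(s−f)·h / (h² − (s−f)²).
That is a quadratic in h: DoF·h² − 2·s·(s−f)·h − DoF·(s−f)² = 0 ⇒ h = (s−f)·(s + √(s² + DoF²)) / DoF = 1035 × (1080 + √(1080² + 339²)) / 339 = 1035 × (1080 + 1131.95) / 339 ≈ 6753.3 mm.
Then N = f²/(c·h) = 45² / (0.06 × 6753.3) = 2025 / 405.20 ≈ 5.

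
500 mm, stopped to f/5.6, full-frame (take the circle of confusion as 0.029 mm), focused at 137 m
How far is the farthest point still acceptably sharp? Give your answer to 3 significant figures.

Hyperfocal distance H = f²/(N·c) + f = 500²/(5.6 × 0.029) + 500 = 250000/0.1624 + 500 ≈ 1539908.9 mm ≈ 1540 m.
Far limit Df = s·(H − f)/(H − s) = 137000 × (1539908.9 − 500) / (1539908.9 − 137000) = 137000 × 1539408.9 / 1402908.9 ≈ 150330 mm ≈ 150 m.

150 m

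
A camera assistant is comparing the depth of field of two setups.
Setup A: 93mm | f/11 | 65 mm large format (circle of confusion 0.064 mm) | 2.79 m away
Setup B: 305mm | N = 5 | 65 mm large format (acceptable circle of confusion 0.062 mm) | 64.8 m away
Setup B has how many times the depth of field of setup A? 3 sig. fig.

Setup A: H = 93²/(11×0.064) + 93 ≈ 12378.5 mm; DoF = Df − Dn = 3574.8 − 2287.8 ≈ 1287.0 mm.
Setup B: H = 305²/(5×0.062) + 305 ≈ 300385.6 mm; DoF = Df − Dn = 82540 − 53337 ≈ 29203 mm.
Ratio = 29203 / 1287.0 ≈ 22.7.

22.7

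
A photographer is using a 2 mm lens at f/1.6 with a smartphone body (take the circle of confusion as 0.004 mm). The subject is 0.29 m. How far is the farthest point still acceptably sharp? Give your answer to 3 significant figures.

Hyperfocal distance H = f²/(N·c) + f = 2²/(1.6 × 0.004) + 2 = 4/0.0064 + 2 ≈ 627.0 mm ≈ 0.627 m.
Far limit Df = s·(H − f)/(H − s) = 290 × (627.0 − 2) / (627.0 − 290) = 290 × 625.0 / 337.0 ≈ 537.83 mm ≈ 0.538 m.

0.538 m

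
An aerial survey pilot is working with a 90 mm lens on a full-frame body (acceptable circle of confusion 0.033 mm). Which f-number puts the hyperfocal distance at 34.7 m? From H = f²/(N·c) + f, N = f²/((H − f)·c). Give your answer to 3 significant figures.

Rearrange H = f²/(N·c) + f for N: N = f² / ((H − f)·c).
N = 90² / ((34700 − 90) × 0.033) = 8100 / 1142 ≈ 7.09.

f/7.09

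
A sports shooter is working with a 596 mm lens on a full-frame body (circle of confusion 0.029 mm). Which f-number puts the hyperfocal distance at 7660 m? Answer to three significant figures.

f/1.60

Rearrange H = f²/(N·c) + f for N: N = f² / ((H − f)·c).
N = 596² / ((7660000 − 596) × 0.029) = 355216 / 222123 ≈ 1.60.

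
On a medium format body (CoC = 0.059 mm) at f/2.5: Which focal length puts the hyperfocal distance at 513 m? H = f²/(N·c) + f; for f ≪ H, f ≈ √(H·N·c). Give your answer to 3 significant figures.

From H = f²/(N·c) + f, with f ≪ H: f ≈ √(H·N·c) = √(513000 × 2.5 × 0.059) = √75668 ≈ 275.1 mm.
The +f correction barely moves this — solving exactly, f² + N·c·f − N·c·H = 0 ⇒ f = (−N·c + √((N·c)² + 4·N·c·H))/2 = (−0.1475 + √302670)/2 ≈ 275.00 mm, so f ≈ 275 mm.

275 mm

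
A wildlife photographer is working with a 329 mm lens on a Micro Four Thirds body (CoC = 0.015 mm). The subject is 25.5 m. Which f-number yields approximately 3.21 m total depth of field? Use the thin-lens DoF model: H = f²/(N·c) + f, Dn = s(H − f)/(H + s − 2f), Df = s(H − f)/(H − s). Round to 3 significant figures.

f/18

Write h = H − f = f²/(N·c). The thin-lens limits are Dn = s·h/(h + (s−f)) and Df = s·h/(h − (s−f)), so DoF = Df − Dn = 2·s·(s−f)·h / (h² − (s−f)²).
That is a quadratic in h: DoF·h² − 2·s·(s−f)·h − DoF·(s−f)² = 0 ⇒ h = (s−f)·(s + √(s² + DoF²)) / DoF = 25171 × (25500 + √(25500² + 3210²)) / 3210 = 25171 × (25500 + 25701.2) / 3210 ≈ 401491 mm.
Then N = f²/(c·h) = 329² / (0.015 × 401491) = 108241 / 6022.4 ≈ 18.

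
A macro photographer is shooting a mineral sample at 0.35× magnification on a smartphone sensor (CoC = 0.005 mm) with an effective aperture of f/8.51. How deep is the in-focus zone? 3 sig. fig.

0.695 mm

At magnification m, DoF ≈ 2·N_eff·c/m² = 2 × 8.51 × 0.005 / 0.35² = 0.0851 / 0.1225 ≈ 0.695 mm.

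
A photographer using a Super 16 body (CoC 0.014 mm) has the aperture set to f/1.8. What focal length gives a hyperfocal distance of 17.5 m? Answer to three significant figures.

21.0 mm

From H = f²/(N·c) + f, with f ≪ H: f ≈ √(H·N·c) = √(17500 × 1.8 × 0.014) = √441.00 ≈ 21.00 mm.
The +f correction barely moves this — solving exactly, f² + N·c·f − N·c·H = 0 ⇒ f = (−N·c + √((N·c)² + 4·N·c·H))/2 = (−0.0252 + √1764.0)/2 ≈ 20.987 mm, so f ≈ 21.0 mm.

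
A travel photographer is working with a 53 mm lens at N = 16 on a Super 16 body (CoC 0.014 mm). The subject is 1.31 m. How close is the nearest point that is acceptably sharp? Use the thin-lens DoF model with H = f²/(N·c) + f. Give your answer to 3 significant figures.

Hyperfocal distance H = f²/(N·c) + f = 53²/(16 × 0.014) + 53 = 2809/0.224 + 53 ≈ 12593.2 mm ≈ 12.59 m.
Near limit Dn = s·(H − f)/(H + s − 2f) = 1310 × (12593.2 − 53) / (12593.2 + 1310 − 2 × 53) = 1310 × 12540.2 / 13797.2 ≈ 1190.7 mm ≈ 1.19 m.

1.19 m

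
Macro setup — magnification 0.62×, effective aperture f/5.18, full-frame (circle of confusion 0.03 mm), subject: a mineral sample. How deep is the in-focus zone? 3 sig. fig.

At magnification m, DoF ≈ 2·N_eff·c/m² = 2 × 5.18 × 0.03 / 0.62² = 0.3108 / 0.3844 ≈ 0.809 mm.

0.809 mm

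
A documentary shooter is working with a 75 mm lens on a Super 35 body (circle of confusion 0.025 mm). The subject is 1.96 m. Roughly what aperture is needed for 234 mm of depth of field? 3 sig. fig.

f/7.10

Write h = H − f = f²/(N·c). The thin-lens limits are Dn = s·h/(h + (s−f)) and Df = s·h/(h − (s−f)), so DoF = Df − Dn = 2·s·(s−f)·h / (h² − (s−f)²).
That is a quadratic in h: DoF·h² − 2·s·(s−f)·h − DoF·(s−f)² = 0 ⇒ h = (s−f)·(s + √(s² + DoF²)) / DoF = 1885 × (1960 + √(1960² + 234²)) / 234 = 1885 × (1960 + 1973.92) / 234 ≈ 31690 mm.
Then N = f²/(c·h) = 75² / (0.025 × 31690) = 5625 / 792.25 ≈ 7.10.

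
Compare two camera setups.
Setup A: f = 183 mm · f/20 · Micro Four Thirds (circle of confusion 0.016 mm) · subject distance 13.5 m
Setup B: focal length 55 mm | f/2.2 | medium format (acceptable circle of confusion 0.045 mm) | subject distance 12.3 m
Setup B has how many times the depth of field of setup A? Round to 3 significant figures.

3.36

Setup A: H = 183²/(20×0.016) + 183 ≈ 104836.1 mm; DoF = Df − Dn = 15468.3 − 11976.1 ≈ 3492.2 mm.
Setup B: H = 55²/(2.2×0.045) + 55 ≈ 30610.6 mm; DoF = Df − Dn = 20526 − 8781 ≈ 11745 mm.
Ratio = 11745 / 3492.2 ≈ 3.36.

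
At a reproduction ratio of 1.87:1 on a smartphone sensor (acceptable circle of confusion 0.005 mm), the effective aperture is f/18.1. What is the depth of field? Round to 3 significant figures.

At magnification m, DoF ≈ 2·N_eff·c/m² = 2 × 18.1 × 0.005 / 1.87² = 0.181 / 3.497 ≈ 0.0518 mm.

0.0518 mm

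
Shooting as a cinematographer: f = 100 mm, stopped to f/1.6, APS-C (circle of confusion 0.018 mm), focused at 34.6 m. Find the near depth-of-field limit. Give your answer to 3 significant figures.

Hyperfocal distance H = f²/(N·c) + f = 100²/(1.6 × 0.018) + 100 = 10000/0.0288 + 100 ≈ 347322.2 mm ≈ 347.3 m.
Near limit Dn = s·(H − f)/(H + s − 2f) = 34600 × (347322.2 − 100) / (347322.2 + 34600 − 2 × 100) = 34600 × 347222.2 / 381722.2 ≈ 31473 mm ≈ 31.5 m.

31.5 m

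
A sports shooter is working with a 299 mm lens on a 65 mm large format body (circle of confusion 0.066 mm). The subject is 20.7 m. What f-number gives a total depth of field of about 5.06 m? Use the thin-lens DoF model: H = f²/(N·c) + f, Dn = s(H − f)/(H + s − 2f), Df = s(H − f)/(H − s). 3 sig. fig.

Write h = H − f = f²/(N·c). The thin-lens limits are Dn = s·h/(h + (s−f)) and Df = s·h/(h − (s−f)), so DoF = Df − Dn = 2·s·(s−f)·h / (h² − (s−f)²).
That is a quadratic in h: DoF·h² − 2·s·(s−f)·h − DoF·(s−f)² = 0 ⇒ h = (s−f)·(s + √(s² + DoF²)) / DoF = 20401 × (20700 + √(20700² + 5060²)) / 5060 = 20401 × (20700 + 21309.5) / 5060 ≈ 169375 mm.
Then N = f²/(c·h) = 299² / (0.066 × 169375) = 89401 / 11179 ≈ 8.

f/8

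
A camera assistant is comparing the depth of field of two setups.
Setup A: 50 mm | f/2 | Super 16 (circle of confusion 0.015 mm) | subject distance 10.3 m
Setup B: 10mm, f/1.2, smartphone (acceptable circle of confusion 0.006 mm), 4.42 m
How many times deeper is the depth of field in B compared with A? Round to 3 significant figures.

Setup A: H = 50²/(2×0.015) + 50 ≈ 83383.3 mm; DoF = Df − Dn = 11744.6 − 9171.9 ≈ 2572.7 mm.
Setup B: H = 10²/(1.2×0.006) + 10 ≈ 13898.9 mm; DoF = Df − Dn = 6476.4 − 3354.8 ≈ 3121.6 mm.
Ratio = 3121.6 / 2572.7 ≈ 1.21.

1.21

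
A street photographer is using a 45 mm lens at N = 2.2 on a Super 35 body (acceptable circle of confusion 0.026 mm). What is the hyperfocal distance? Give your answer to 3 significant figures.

Hyperfocal distance H = f²/(N·c) + f = 45²/(2.2 × 0.026) + 45 = 2025/0.0572 + 45 ≈ 35447.1 mm ≈ 35.4 m.

35.4 m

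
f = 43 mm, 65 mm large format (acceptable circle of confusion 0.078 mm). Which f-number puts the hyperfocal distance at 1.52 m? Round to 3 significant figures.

Rearrange H = f²/(N·c) + f for N: N = f² / ((H − f)·c).
N = 43² / ((1520 − 43) × 0.078) = 1849 / 115.2 ≈ 16.

f/16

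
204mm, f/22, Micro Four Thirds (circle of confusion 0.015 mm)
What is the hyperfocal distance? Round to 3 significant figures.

126 m

Hyperfocal distance H = f²/(N·c) + f = 204²/(22 × 0.015) + 204 = 41616/0.33 + 204 ≈ 126313.1 mm ≈ 126 m.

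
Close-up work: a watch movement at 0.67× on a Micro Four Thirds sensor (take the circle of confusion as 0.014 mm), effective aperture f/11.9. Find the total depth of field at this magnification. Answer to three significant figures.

0.742 mm

At magnification m, DoF ≈ 2·N_eff·c/m² = 2 × 11.9 × 0.014 / 0.67² = 0.3332 / 0.4489 ≈ 0.742 mm.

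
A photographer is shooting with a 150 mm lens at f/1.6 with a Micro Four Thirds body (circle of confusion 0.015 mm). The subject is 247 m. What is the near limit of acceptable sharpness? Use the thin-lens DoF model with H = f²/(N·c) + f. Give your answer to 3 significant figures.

Hyperfocal distance H = f²/(N·c) + f = 150²/(1.6 × 0.015) + 150 = 22500/0.024 + 150 ≈ 937650.0 mm ≈ 937.6 m.
Near limit Dn = s·(H − f)/(H + s − 2f) = 247000 × (937650.0 − 150) / (937650.0 + 247000 − 2 × 150) = 247000 × 937500.0 / 1184350.0 ≈ 195519 mm ≈ 196 m.

196 m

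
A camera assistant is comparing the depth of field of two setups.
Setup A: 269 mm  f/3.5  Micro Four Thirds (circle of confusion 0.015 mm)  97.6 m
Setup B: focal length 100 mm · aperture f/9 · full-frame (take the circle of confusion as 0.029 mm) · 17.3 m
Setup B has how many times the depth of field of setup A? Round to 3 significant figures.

1.40

Setup A: H = 269²/(3.5×0.015) + 269 ≈ 1378573.8 mm; DoF = Df − Dn = 105016 − 91162 ≈ 13854 mm.
Setup B: H = 100²/(9×0.029) + 100 ≈ 38414.2 mm; DoF = Df − Dn = 31393 − 11940 ≈ 19453 mm.
Ratio = 19453 / 13854 ≈ 1.40.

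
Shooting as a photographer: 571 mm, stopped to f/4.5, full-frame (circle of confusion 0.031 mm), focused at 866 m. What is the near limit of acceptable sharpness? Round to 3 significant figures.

632 m

Hyperfocal distance H = f²/(N·c) + f = 571²/(4.5 × 0.031) + 571 = 326041/0.1395 + 571 ≈ 2337782.5 mm ≈ 2338 m.
Near limit Dn = s·(H − f)/(H + s − 2f) = 866000 × (2337782.5 − 571) / (2337782.5 + 866000 − 2 × 571) = 866000 × 2337211.5 / 3202640.5 ≈ 631986 mm ≈ 632 m.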